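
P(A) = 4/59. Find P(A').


P(A') = 1 - P(A) = 1 - 4/59 = 55/59

55/59


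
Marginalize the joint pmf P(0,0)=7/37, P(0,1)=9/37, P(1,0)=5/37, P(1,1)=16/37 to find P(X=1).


P(X=1) = P(1,0)+P(1,1) = 5/37 + 16/37 = 21/37

21/37


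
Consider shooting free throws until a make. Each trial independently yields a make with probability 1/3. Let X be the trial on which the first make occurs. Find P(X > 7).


P(X > 7) = P(first 7 trials all fail) = (1-p)^7 = (2/3)^7 = 128/2187

128/2187


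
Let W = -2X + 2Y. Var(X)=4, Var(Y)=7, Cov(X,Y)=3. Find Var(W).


Var(-2X + 2Y) = (-2)^2*Var(X) + 2^2*Var(Y) + 2*(-2)*2*Cov(X,Y)
= 4*4 + 4*7 - 8*3
= 16 + 28 - 24 = 20

20


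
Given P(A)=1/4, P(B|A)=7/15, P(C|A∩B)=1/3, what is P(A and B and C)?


P(A∩B∩C) = P(A) * P(B|A) * P(C|A∩B)
= 1/4 * 7/15 * 1/3
= 7/60 * 1/3 = 7/180

7/180


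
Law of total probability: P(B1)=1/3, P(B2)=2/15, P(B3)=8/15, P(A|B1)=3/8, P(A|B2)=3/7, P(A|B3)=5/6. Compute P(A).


P(A) = P(A|B1)P(B1) + P(A|B2)P(B2) + P(A|B3)P(B3)
= 3/8*1/3 + 3/7*2/15 + 5/6*8/15
= 1/8 + 2/35 + 4/9 = 1579/2520

1579/2520


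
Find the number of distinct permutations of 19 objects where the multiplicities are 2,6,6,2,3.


19! = 121645100408832000
Denominator: 2!=2 * 6!=720 * 6!=720 * 2!=2 * 3!=6
Coefficient = 121645100408832000 / 12441600 = 9777287520

9777287520


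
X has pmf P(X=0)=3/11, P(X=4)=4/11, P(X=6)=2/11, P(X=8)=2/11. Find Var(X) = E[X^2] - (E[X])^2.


E[X] = 4, E[X^2] = 24
Var(X) = E[X^2] - (E[X])^2 = 24 - (4)^2 = 8

8


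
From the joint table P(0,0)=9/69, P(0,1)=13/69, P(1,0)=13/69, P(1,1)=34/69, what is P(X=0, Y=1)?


Read from table: P(X=0, Y=1) = 13/69

13/69


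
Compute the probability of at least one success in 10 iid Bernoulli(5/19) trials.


P(at least one) = 1 - P(none)
P(none) = (1 - 5/19)^10 = (14/19)^10 = 289254654976/6131066257801
P(at least one) = 1 - 289254654976/6131066257801 = 5841811602825/6131066257801

5841811602825/6131066257801


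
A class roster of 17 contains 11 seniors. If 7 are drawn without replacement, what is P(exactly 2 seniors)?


P(X=2) = C(11,2)*C(6,5) / C(17,7)
= 55*6 / 19448
= 330/19448 = 15/884

15/884


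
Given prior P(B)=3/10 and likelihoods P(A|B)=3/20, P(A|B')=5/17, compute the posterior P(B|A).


P(A) = P(A|B)P(B) + P(A|B')P(B') = 3/20*3/10 + 5/17*7/10 = 853/3400
P(B|A) = P(A|B)P(B)/P(A) = (9/200)/(853/3400) = 153/853

153/853


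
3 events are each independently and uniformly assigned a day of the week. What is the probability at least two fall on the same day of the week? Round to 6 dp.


P(all different) = prod((7-i)/7 for i=0..2) = 0.612245
P(at least one match) = 1 - 0.612245 = 0.387755

0.387755


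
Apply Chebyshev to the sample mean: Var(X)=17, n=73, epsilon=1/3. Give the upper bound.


Var(Xbar) = Var(X)/n = 17/73
Chebyshev: P(|Xbar-mu| >= 1/3) <= Var(Xbar)/(1/3)^2 = (17/73)/(1/9) = 153/73
Bound exceeds 1, so trivial bound: 1

1


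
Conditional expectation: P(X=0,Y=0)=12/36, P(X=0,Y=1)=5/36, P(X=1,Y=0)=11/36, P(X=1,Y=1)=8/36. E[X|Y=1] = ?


P(Y=1) = 13/36
E[X|Y=1] = (0*5 + 1*8)/13 = 8/13

8/13


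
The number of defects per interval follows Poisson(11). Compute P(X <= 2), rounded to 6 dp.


P(X<=2) = e^(-11)*11^0/0! + e^(-11)*11^1/1! + e^(-11)*11^2/2!
≈ 0.0000167017 + 0.0001837187 + 0.0010104529
= 0.0012108733
≈ 0.001211

0.001211


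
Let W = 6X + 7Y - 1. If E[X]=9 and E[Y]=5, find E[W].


E[6X + 7Y - 1] = 6*E[X] + 7*E[Y] - 1
= (6)*(9) + (7)*(5) + (-1)
= 54 + 35 - 1 = 88

88


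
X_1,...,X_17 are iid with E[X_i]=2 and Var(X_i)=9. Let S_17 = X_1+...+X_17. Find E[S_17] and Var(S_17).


E[S_n] = n*mu = 17*2 = 34
Var(S_n) = n*sigma^2 = 17*9 = 153

E[S_17]=34, Var(S_17)=153


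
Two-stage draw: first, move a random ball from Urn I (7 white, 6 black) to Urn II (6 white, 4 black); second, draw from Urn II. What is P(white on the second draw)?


P(transfer white) = 7/13; P(transfer black) = 6/13
If white transferred: Urn II has 7 white of 11, so P(white|white moved) = 7/11
If black transferred: Urn II has 6 white of 11, so P(white|black moved) = 6/11
By total probability: P(white) = 7/13*7/11 + 6/13*6/11 = 85/143

85/143


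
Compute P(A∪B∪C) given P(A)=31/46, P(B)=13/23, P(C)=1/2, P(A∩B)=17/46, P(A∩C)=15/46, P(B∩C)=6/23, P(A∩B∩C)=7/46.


P(A∪B∪C) = P(A)+P(B)+P(C) - P(AB)-P(AC)-P(BC) + P(ABC)
= 31/46+13/23+1/2 - 17/46-15/46-6/23 + 7/46
= 43/46

43/46


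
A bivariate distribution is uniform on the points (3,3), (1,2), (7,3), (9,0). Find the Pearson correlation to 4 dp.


Cov(X,Y) = -2.0000, Var(X) = 10.0000, Var(Y) = 1.5000
rho = Cov/(sqrt(VarX)*sqrt(VarY)) = -0.5164

-0.5164


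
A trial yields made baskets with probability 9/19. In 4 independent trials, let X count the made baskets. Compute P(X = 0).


P(X=0) = C(4,0) * p^0 * (1-p)^4
= 1 * 1 * 10000/130321
= 10000/130321

10000/130321


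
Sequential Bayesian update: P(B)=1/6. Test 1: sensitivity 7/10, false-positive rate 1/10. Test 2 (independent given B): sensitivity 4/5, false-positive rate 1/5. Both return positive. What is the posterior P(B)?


After test 1: P(+) = 7/10*1/6 + 1/10*5/6 = 1/5
P(B|+) = (7/60)/(1/5) = 7/12
After test 2 (use post1 as new prior): P(+) = 4/5*7/12 + 1/5*5/12 = 11/20
P(B|+,+) = (7/15)/(11/20) = 28/33

28/33


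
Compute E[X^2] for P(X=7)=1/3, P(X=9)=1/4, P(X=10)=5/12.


E[X^2] = sum(g(x)*P(x))
= 49*1/3 + 81*1/4 + 100*5/12
= 313/4

313/4


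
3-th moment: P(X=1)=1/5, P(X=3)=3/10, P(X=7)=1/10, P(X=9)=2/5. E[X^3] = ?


E[X^3] = sum(x^3 * P(x))
= 1*1/5 + 27*3/10 + 343*1/10 + 729*2/5
= 1671/5

1671/5


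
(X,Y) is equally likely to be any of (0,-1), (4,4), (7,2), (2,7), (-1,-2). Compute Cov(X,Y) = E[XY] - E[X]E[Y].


E[X]=12/5, E[Y]=2, E[XY]=46/5
Cov(X,Y) = E[XY] - E[X]E[Y] = 46/5 - 12/5*2 = 22/5

22/5


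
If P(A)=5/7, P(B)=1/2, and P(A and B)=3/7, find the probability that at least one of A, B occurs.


P(A∪B) = P(A) + P(B) - P(A∩B)
= 5/7 + 1/2 - 3/7 = 11/14

11/14


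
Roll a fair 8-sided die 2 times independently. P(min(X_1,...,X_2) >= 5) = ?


P(min >= 5) = P(all X_i >= 5) = (P(X_1 >= 5))^2
= (4/8)^2 = (1/2)^2 = 1/4

1/4


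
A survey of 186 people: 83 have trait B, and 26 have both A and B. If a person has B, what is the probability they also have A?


P(A|B) = P(A∩B)/P(B) = (26/186)/(83/186) = 26/83

26/83


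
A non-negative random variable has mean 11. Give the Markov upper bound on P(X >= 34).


Markov: P(X >= a) <= E[X]/a
P(X >= 34) <= 11/34

11/34


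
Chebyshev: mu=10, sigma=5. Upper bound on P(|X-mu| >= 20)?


k = 20/5 = 4
Chebyshev: P(|X-mu| >= k*sigma) <= 1/k^2 = 1/4^2 = 1/16

1/16


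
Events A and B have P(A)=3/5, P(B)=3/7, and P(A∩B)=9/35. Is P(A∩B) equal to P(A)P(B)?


P(A)*P(B) = 3/5*3/7 = 9/35
P(A∩B) = 9/35, which equals P(A)P(B), so independent

Yes, A and B are independent


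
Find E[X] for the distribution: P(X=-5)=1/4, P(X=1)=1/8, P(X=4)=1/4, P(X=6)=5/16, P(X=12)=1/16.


E[X] = sum(x * P(x))
= -5*1/4 + 1*1/8 + 4*1/4 + 6*5/16 + 12*1/16
= 5/2

5/2


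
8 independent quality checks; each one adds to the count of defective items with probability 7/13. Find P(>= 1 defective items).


P(at least one) = 1 - P(none)
P(none) = (1 - 7/13)^8 = (6/13)^8 = 1679616/815730721
P(at least one) = 1 - 1679616/815730721 = 814051105/815730721

814051105/815730721


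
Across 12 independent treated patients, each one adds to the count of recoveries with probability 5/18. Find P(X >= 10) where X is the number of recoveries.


P(X>=10) = P(X=10) + P(X=11) + P(X=12)
= 18154296875/192805230237696 + 634765625/96402615118848 + 244140625/1156831381426176
= 116787109375/1156831381426176

116787109375/1156831381426176


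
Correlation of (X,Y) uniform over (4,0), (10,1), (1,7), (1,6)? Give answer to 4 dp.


Cov(X,Y) = -8.2500, Var(X) = 13.5000, Var(Y) = 9.2500
rho = Cov/(sqrt(VarX)*sqrt(VarY)) = -0.7383

-0.7383


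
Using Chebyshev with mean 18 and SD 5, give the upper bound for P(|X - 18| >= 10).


k = 10/5 = 2
Chebyshev: P(|X-mu| >= k*sigma) <= 1/k^2 = 1/2^2 = 1/4

1/4


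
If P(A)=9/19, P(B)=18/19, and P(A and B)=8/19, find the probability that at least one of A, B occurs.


P(A∪B) = P(A) + P(B) - P(A∩B)
= 9/19 + 18/19 - 8/19 = 1

1


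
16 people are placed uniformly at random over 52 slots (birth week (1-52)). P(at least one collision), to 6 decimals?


P(all different) = prod((52-i)/52 for i=0..15) = 0.075868
P(at least one match) = 1 - 0.075868 = 0.924132

0.924132


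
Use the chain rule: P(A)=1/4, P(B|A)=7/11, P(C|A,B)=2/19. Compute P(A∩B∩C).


P(A∩B∩C) = P(A) * P(B|A) * P(C|A∩B)
= 1/4 * 7/11 * 2/19
= 7/44 * 2/19 = 7/418

7/418


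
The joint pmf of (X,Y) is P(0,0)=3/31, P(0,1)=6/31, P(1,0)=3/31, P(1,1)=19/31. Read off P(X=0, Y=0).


Read from table: P(X=0, Y=0) = 3/31

3/31


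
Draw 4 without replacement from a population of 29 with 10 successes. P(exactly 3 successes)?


P(X=3) = C(10,3)*C(19,1) / C(29,4)
= 120*19 / 23751
= 2280/23751 = 760/7917

760/7917


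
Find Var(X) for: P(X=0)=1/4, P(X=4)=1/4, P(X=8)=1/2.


E[X] = 5, E[X^2] = 36
Var(X) = E[X^2] - (E[X])^2 = 36 - (5)^2 = 11

11


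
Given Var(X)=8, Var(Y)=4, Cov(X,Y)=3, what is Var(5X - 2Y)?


Var(5X - 2Y) = 5^2*Var(X) + (-2)^2*Var(Y) + 2*5*(-2)*Cov(X,Y)
= 25*8 + 4*4 - 20*3
= 200 + 16 - 60 = 156

156


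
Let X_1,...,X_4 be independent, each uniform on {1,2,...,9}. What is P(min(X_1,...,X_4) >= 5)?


P(min >= 5) = P(all X_i >= 5) = (P(X_1 >= 5))^4
= (5/9)^4 = 625/6561

625/6561


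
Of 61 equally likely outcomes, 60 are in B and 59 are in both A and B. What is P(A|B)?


P(A|B) = P(A∩B)/P(B) = (59/61)/(60/61) = 59/60

59/60


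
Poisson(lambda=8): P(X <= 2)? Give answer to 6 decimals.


P(X<=2) = e^(-8)*8^0/0! + e^(-8)*8^1/1! + e^(-8)*8^2/2!
≈ 0.0003354626 + 0.0026837010 + 0.0107348041
= 0.0137539677
≈ 0.013754

0.013754


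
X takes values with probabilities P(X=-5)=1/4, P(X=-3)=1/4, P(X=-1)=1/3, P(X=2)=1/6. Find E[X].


E[X] = sum(x * P(x))
= -5*1/4 - 3*1/4 - 1*1/3 + 2*1/6
= -2

-2


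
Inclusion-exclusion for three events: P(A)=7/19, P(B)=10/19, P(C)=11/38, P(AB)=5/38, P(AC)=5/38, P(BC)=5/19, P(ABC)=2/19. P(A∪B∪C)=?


P(A∪B∪C) = P(A)+P(B)+P(C) - P(AB)-P(AC)-P(BC) + P(ABC)
= 7/19+10/19+11/38 - 5/38-5/38-5/19 + 2/19
= 29/38

29/38


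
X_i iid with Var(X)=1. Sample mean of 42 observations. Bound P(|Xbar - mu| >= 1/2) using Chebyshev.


Var(Xbar) = Var(X)/n = 1/42
Chebyshev: P(|Xbar-mu| >= 1/2) <= Var(Xbar)/(1/2)^2 = (1/42)/(1/4) = 2/21

2/21


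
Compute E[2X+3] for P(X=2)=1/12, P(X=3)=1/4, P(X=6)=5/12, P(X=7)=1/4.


E[2X+3] = sum(g(x)*P(x))
= 7*1/12 + 9*1/4 + 15*5/12 + 17*1/4
= 40/3

40/3


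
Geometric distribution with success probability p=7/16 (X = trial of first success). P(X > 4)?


P(X > 4) = P(first 4 trials all fail) = (1-p)^4 = (9/16)^4 = 6561/65536

6561/65536


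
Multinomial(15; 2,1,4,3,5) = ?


15! = 1307674368000
Denominator: 2!=2 * 1!=1 * 4!=24 * 3!=6 * 5!=120
Coefficient = 1307674368000 / 34560 = 37837800

37837800


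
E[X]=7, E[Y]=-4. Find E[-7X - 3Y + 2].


E[-7X - 3Y + 2] = -7*E[X] - 3*E[Y] + 2
= (-7)*(7) + (-3)*(-4) + (2)
= -49 + 12 + 2 = -35

-35


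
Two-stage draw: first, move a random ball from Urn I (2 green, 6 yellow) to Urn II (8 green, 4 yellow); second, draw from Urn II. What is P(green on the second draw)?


P(transfer green) = 2/8 = 1/4; P(transfer yellow) = 3/4
If green transferred: Urn II has 9 green of 13, so P(green|green moved) = 9/13
If yellow transferred: Urn II has 8 green of 13, so P(green|yellow moved) = 8/13
By total probability: P(green) = 1/4*9/13 + 3/4*8/13 = 33/52

33/52


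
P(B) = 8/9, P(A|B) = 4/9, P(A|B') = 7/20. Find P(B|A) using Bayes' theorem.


P(A) = P(A|B)P(B) + P(A|B')P(B') = 4/9*8/9 + 7/20*1/9 = 703/1620
P(B|A) = P(A|B)P(B)/P(A) = (32/81)/(703/1620) = 640/703

640/703


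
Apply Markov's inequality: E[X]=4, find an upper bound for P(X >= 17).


Markov: P(X >= a) <= E[X]/a
P(X >= 17) <= 4/17

4/17


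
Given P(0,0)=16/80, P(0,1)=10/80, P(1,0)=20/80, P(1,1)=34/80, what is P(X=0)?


P(X=0) = P(0,0)+P(0,1) = 16/80 + 10/80 = 26/80 = 13/40

13/40


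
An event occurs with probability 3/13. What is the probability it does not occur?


P(A') = 1 - P(A) = 1 - 3/13 = 10/13

10/13


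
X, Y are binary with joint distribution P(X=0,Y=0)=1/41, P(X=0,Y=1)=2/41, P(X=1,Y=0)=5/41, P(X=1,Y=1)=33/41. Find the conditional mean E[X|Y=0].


P(Y=0) = 6/41
E[X|Y=0] = (0*1 + 1*5)/6 = 5/6

5/6


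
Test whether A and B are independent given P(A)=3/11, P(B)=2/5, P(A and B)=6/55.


P(A)*P(B) = 3/11*2/5 = 6/55
P(A∩B) = 6/55, which equals P(A)P(B), so independent

Yes, A and B are independent


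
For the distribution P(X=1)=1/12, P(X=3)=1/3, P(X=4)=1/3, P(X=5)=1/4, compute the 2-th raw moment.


E[X^2] = sum(x^2 * P(x))
= 1*1/12 + 9*1/3 + 16*1/3 + 25*1/4
= 44/3

44/3


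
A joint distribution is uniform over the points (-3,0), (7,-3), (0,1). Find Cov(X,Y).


E[X]=4/3, E[Y]=-2/3, E[XY]=-7
Cov(X,Y) = E[XY] - E[X]E[Y] = -7 - 4/3*-2/3 = -55/9

-55/9


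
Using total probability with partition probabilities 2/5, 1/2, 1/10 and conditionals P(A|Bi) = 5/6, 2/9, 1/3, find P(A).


P(A) = P(A|B1)P(B1) + P(A|B2)P(B2) + P(A|B3)P(B3)
= 5/6*2/5 + 2/9*1/2 + 1/3*1/10
= 1/3 + 1/9 + 1/30 = 43/90

43/90


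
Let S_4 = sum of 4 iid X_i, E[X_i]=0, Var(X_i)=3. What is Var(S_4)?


By independence, Var(S_n) = n*Var(X_1) = 4*3 = 12

12


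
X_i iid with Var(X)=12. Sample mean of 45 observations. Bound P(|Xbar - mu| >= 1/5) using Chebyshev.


Var(Xbar) = Var(X)/n = 12/45
Chebyshev: P(|Xbar-mu| >= 1/5) <= Var(Xbar)/(1/5)^2 = (4/15)/(1/25) = 20/3
Bound exceeds 1, so trivial bound: 1

1


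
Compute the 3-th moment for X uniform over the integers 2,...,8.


E[X^3] = (1/7) * sum(x^3 for x=2..8)
= 1295/7 = 185

185


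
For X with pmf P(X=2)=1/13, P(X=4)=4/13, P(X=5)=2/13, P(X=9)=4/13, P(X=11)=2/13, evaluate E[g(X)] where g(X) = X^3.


E[X^3] = sum(g(x)*P(x))
= 8*1/13 + 64*4/13 + 125*2/13 + 729*4/13 + 1331*2/13
= 6092/13

6092/13


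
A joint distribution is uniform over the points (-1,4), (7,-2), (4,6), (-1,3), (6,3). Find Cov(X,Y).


E[X]=3, E[Y]=14/5, E[XY]=21/5
Cov(X,Y) = E[XY] - E[X]E[Y] = 21/5 - 3*14/5 = -21/5

-21/5


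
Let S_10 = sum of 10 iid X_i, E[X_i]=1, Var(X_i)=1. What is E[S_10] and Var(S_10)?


E[S_n] = n*mu = 10*1 = 10
Var(S_n) = n*sigma^2 = 10*1 = 10

E[S_10]=10, Var(S_10)=10


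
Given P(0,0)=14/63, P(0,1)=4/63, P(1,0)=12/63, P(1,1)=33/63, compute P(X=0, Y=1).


Read from table: P(X=0, Y=1) = 4/63

4/63


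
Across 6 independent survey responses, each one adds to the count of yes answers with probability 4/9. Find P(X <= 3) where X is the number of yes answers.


P(X<=3) = P(X=0) + P(X=1) + P(X=2) + P(X=3)
= 15625/531441 + 25000/177147 + 50000/177147 + 160000/531441
= 400625/531441

400625/531441


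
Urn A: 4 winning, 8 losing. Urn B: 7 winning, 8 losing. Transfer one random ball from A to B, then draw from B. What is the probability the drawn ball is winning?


P(transfer winning) = 4/12 = 1/3; P(transfer losing) = 2/3
If winning transferred: Urn II has 8 winning of 16, so P(winning|winning moved) = 1/2
If losing transferred: Urn II has 7 winning of 16, so P(winning|losing moved) = 7/16
By total probability: P(winning) = 1/3*1/2 + 2/3*7/16 = 11/24

11/24


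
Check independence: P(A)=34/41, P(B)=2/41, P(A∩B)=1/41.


P(A)*P(B) = 34/41*2/41 = 68/1681
P(A∩B) = 1/41 != 68/1681, so not independent

No, A and B are not independent


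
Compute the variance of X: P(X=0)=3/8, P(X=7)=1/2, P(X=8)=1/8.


E[X] = 9/2, E[X^2] = 65/2
Var(X) = E[X^2] - (E[X])^2 = 65/2 - (9/2)^2 = 49/4

49/4


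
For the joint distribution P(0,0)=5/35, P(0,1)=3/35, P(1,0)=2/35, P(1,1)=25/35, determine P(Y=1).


P(Y=1) = P(0,1)+P(1,1) = 3/35 + 25/35 = 28/35 = 4/5

4/5


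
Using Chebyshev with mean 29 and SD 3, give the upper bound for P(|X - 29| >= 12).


k = 12/3 = 4
Chebyshev: P(|X-mu| >= k*sigma) <= 1/k^2 = 1/4^2 = 1/16

1/16


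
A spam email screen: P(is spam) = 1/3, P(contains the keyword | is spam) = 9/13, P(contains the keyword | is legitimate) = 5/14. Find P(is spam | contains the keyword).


P(A) = P(A|B)P(B) + P(A|B')P(B') = 9/13*1/3 + 5/14*2/3 = 128/273
P(B|A) = P(A|B)P(B)/P(A) = (3/13)/(128/273) = 63/128

63/128


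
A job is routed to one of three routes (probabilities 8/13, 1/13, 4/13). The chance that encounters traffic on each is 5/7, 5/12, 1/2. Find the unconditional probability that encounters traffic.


P(A) = P(A|B1)P(B1) + P(A|B2)P(B2) + P(A|B3)P(B3)
= 5/7*8/13 + 5/12*1/13 + 1/2*4/13
= 40/91 + 5/156 + 2/13 = 683/1092

683/1092


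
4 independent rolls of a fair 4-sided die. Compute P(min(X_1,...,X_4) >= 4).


P(min >= 4) = P(all X_i >= 4) = (P(X_1 >= 4))^4
= (1/4)^4 = 1/256

1/256


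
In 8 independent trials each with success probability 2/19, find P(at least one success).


P(at least one) = 1 - P(none)
P(none) = (1 - 2/19)^8 = (17/19)^8 = 6975757441/16983563041
P(at least one) = 1 - 6975757441/16983563041 = 10007805600/16983563041

10007805600/16983563041


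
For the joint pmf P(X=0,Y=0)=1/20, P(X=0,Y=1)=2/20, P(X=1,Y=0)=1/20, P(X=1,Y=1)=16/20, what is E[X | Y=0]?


P(Y=0) = 2/20
E[X|Y=0] = (0*1 + 1*1)/2 = 1/2

1/2


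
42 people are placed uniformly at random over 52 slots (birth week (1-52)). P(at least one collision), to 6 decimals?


P(all different) = prod((52-i)/52 for i=0..41) = 0.000000
P(at least one match) = 1 - 0.000000 = 1.000000

1.000000


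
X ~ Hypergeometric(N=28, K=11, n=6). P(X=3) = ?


P(X=3) = C(11,3)*C(17,3) / C(28,6)
= 165*680 / 376740
= 112200/376740 = 1870/6279

1870/6279


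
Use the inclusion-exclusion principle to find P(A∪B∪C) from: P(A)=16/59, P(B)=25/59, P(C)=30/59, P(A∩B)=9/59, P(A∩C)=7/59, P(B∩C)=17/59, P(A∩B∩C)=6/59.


P(A∪B∪C) = P(A)+P(B)+P(C) - P(AB)-P(AC)-P(BC) + P(ABC)
= 16/59+25/59+30/59 - 9/59-7/59-17/59 + 6/59
= 44/59

44/59


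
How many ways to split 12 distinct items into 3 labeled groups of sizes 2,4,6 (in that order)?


12! = 479001600
Denominator: 2!=2 * 4!=24 * 6!=720
Coefficient = 479001600 / 34560 = 13860

13860


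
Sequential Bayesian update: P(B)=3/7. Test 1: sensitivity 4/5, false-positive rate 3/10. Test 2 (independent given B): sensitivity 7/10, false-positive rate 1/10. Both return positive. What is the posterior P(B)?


After test 1: P(+) = 4/5*3/7 + 3/10*4/7 = 18/35
P(B|+) = (12/35)/(18/35) = 2/3
After test 2 (use post1 as new prior): P(+) = 7/10*2/3 + 1/10*1/3 = 1/2
P(B|+,+) = (7/15)/(1/2) = 14/15

14/15


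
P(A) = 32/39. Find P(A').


P(A') = 1 - P(A) = 1 - 32/39 = 7/39

7/39


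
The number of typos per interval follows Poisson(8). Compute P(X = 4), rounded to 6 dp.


P(X=4) = e^(-8) * 8^4 / 4!
≈ 0.0003354626279 * 4096 / 24
≈ 0.057252

0.057252


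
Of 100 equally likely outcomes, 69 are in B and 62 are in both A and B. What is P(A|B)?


P(A|B) = P(A∩B)/P(B) = (62/100)/(69/100) = 62/69

62/69


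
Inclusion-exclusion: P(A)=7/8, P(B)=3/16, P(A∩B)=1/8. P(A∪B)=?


P(A∪B) = P(A) + P(B) - P(A∩B)
= 7/8 + 3/16 - 1/8 = 15/16

15/16


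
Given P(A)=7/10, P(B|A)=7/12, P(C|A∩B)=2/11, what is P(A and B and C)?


P(A∩B∩C) = P(A) * P(B|A) * P(C|A∩B)
= 7/10 * 7/12 * 2/11
= 49/120 * 2/11 = 49/660

49/660


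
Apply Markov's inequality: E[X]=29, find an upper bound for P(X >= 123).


Markov: P(X >= a) <= E[X]/a
P(X >= 123) <= 29/123

29/123


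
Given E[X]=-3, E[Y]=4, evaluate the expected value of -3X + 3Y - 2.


E[-3X + 3Y - 2] = -3*E[X] + 3*E[Y] - 2
= (-3)*(-3) + (3)*(4) + (-2)
= 9 + 12 - 2 = 19

19


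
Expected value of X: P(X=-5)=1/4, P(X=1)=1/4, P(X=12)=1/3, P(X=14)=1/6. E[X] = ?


E[X] = sum(x * P(x))
= -5*1/4 + 1*1/4 + 12*1/3 + 14*1/6
= 16/3

16/3


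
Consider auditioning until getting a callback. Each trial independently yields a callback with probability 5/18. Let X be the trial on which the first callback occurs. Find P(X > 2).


P(X > 2) = P(first 2 trials all fail) = (1-p)^2 = (13/18)^2 = 169/324

169/324


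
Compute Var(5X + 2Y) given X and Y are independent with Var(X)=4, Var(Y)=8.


Independence => Cov(X,Y)=0
Var(5X + 2Y) = 5^2*Var(X) + 2^2*Var(Y)
= 25*4 + 4*8 = 132

132


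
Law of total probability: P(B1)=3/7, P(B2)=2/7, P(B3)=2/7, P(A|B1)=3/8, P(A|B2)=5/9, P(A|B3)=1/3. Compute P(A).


P(A) = P(A|B1)P(B1) + P(A|B2)P(B2) + P(A|B3)P(B3)
= 3/8*3/7 + 5/9*2/7 + 1/3*2/7
= 9/56 + 10/63 + 2/21 = 209/504

209/504


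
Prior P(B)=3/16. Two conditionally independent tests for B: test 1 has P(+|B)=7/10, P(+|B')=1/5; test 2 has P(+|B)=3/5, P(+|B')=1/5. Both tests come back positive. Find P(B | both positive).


After test 1: P(+) = 7/10*3/16 + 1/5*13/16 = 47/160
P(B|+) = (21/160)/(47/160) = 21/47
After test 2 (use post1 as new prior): P(+) = 3/5*21/47 + 1/5*26/47 = 89/235
P(B|+,+) = (63/235)/(89/235) = 63/89

63/89


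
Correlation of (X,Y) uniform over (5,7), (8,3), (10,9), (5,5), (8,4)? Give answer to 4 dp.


Cov(X,Y) = 0.8800, Var(X) = 3.7600, Var(Y) = 4.6400
rho = Cov/(sqrt(VarX)*sqrt(VarY)) = 0.2107

0.2107


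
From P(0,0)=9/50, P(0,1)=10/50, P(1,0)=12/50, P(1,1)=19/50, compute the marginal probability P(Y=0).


P(Y=0) = P(0,0)+P(1,0) = 9/50 + 12/50 = 21/50

21/50


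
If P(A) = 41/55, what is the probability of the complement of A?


P(A') = 1 - P(A) = 1 - 41/55 = 14/55

14/55


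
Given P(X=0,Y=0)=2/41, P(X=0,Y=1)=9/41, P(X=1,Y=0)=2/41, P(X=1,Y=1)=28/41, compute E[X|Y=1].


P(Y=1) = 37/41
E[X|Y=1] = (0*9 + 1*28)/37 = 28/37

28/37


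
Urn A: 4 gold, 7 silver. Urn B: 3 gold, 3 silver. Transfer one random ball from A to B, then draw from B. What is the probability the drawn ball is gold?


P(transfer gold) = 4/11; P(transfer silver) = 7/11
If gold transferred: Urn II has 4 gold of 7, so P(gold|gold moved) = 4/7
If silver transferred: Urn II has 3 gold of 7, so P(gold|silver moved) = 3/7
By total probability: P(gold) = 4/11*4/7 + 7/11*3/7 = 37/77

37/77


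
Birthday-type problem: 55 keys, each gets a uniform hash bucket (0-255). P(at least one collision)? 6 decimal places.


P(all different) = prod((256-i)/256 for i=0..54) = 0.001906
P(at least one match) = 1 - 0.001906 = 0.998094

0.998094


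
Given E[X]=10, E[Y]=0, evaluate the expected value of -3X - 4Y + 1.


E[-3X - 4Y + 1] = -3*E[X] - 4*E[Y] + 1
= (-3)*(10) + (-4)*(0) + (1)
= -30 + 0 + 1 = -29

-29


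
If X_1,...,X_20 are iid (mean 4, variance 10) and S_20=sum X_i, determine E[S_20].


E[S_n] = n*E[X_1] = 20*4 = 80

80


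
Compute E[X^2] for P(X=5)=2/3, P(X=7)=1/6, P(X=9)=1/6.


E[X^2] = sum(g(x)*P(x))
= 25*2/3 + 49*1/6 + 81*1/6
= 115/3

115/3


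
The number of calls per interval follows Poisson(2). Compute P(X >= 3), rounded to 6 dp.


P(X>=3) = 1 - P(X<=2) = 1 - (e^(-2)*2^0/0! + e^(-2)*2^1/1! + e^(-2)*2^2/2!)
≈ 1 - (0.1353352832 + 0.2706705665 + 0.2706705665)
= 1 - 0.6766764162 = 0.3233235838
≈ 0.323324

0.323324


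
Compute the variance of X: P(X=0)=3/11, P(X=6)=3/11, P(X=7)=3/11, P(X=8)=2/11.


E[X] = 5, E[X^2] = 383/11
Var(X) = E[X^2] - (E[X])^2 = 383/11 - (5)^2 = 108/11

108/11


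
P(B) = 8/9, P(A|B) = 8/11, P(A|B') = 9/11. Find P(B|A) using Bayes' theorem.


P(A) = P(A|B)P(B) + P(A|B')P(B') = 8/11*8/9 + 9/11*1/9 = 73/99
P(B|A) = P(A|B)P(B)/P(A) = (64/99)/(73/99) = 64/73

64/73


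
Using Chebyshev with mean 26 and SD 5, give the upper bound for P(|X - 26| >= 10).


k = 10/5 = 2
Chebyshev: P(|X-mu| >= k*sigma) <= 1/k^2 = 1/2^2 = 1/4

1/4


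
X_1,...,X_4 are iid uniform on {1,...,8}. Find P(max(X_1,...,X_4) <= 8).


P(max <= 8) = P(all X_i <= 8) = (P(X_1 <= 8))^4
= (8/8)^4 = 1^4 = 1

1


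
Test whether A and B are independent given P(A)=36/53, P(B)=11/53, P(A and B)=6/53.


P(A)*P(B) = 36/53*11/53 = 396/2809
P(A∩B) = 6/53 != 396/2809, so not independent

No, A and B are not independent


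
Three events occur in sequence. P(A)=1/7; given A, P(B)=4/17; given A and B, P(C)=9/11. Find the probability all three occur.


P(A∩B∩C) = P(A) * P(B|A) * P(C|A∩B)
= 1/7 * 4/17 * 9/11
= 4/119 * 9/11 = 36/1309

36/1309


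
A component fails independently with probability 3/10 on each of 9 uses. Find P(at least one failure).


P(at least one) = 1 - P(none)
P(none) = (1 - 3/10)^9 = (7/10)^9 = 40353607/1000000000
P(at least one) = 1 - 40353607/1000000000 = 959646393/1000000000

959646393/1000000000


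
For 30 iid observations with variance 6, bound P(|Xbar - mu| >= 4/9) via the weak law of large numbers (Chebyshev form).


Var(Xbar) = Var(X)/n = 6/30
Chebyshev: P(|Xbar-mu| >= 4/9) <= Var(Xbar)/(4/9)^2 = (1/5)/(16/81) = 81/80
Bound exceeds 1, so trivial bound: 1

1


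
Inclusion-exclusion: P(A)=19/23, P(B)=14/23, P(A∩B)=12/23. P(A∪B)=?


P(A∪B) = P(A) + P(B) - P(A∩B)
= 19/23 + 14/23 - 12/23 = 21/23

21/23


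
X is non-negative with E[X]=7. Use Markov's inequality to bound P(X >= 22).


Markov: P(X >= a) <= E[X]/a
P(X >= 22) <= 7/22

7/22


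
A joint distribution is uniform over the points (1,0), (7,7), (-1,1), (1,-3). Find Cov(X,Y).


E[X]=2, E[Y]=5/4, E[XY]=45/4
Cov(X,Y) = E[XY] - E[X]E[Y] = 45/4 - 2*5/4 = 35/4

35/4


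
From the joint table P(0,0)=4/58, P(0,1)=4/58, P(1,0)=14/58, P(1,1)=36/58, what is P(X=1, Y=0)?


Read from table: P(X=1, Y=0) = 14/58 = 7/29

7/29


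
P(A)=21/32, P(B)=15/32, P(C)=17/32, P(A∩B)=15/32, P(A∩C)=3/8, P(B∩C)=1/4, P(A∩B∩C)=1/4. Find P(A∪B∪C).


P(A∪B∪C) = P(A)+P(B)+P(C) - P(AB)-P(AC)-P(BC) + P(ABC)
= 21/32+15/32+17/32 - 15/32-3/8-1/4 + 1/4
= 13/16

13/16


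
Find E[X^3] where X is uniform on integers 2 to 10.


E[X^3] = (1/9) * sum(x^3 for x=2..10)
= 3024/9 = 336

336


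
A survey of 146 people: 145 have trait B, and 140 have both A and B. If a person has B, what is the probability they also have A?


P(A|B) = P(A∩B)/P(B) = (140/146)/(145/146) = 140/145 = 28/29

28/29


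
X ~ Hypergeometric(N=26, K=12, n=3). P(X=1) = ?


P(X=1) = C(12,1)*C(14,2) / C(26,3)
= 12*91 / 2600
= 1092/2600 = 21/50

21/50


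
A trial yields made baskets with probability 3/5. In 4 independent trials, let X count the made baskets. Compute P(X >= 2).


P(X>=2) = P(X=2) + P(X=3) + P(X=4)
= 216/625 + 216/625 + 81/625
= 513/625

513/625


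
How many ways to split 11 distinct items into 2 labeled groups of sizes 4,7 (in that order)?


11! = 39916800
Denominator: 4!=24 * 7!=5040
Coefficient = 39916800 / 120960 = 330

330


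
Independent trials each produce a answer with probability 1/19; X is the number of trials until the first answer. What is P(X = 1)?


P(X=1) = (1-p)^0 * p = (18/19)^0 * 1/19
= 1 * 1/19 = 1/19

1/19


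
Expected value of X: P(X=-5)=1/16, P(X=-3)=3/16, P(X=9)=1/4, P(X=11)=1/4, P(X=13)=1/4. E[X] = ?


E[X] = sum(x * P(x))
= -5*1/16 - 3*3/16 + 9*1/4 + 11*1/4 + 13*1/4
= 59/8

59/8


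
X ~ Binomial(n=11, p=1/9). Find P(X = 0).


P(X=0) = C(11,0) * p^0 * (1-p)^11
= 1 * 1 * 8589934592/31381059609
= 8589934592/31381059609

8589934592/31381059609


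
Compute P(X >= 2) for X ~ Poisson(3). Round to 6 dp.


P(X>=2) = 1 - P(X<=1) = 1 - (e^(-3)*3^0/0! + e^(-3)*3^1/1!)
≈ 1 - (0.0497870684 + 0.1493612051)
= 1 - 0.1991482735 = 0.8008517265
≈ 0.800852

0.800852


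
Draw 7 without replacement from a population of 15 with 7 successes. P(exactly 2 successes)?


P(X=2) = C(7,2)*C(8,5) / C(15,7)
= 21*56 / 6435
= 1176/6435 = 392/2145

392/2145


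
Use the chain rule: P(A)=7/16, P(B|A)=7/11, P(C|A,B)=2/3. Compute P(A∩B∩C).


P(A∩B∩C) = P(A) * P(B|A) * P(C|A∩B)
= 7/16 * 7/11 * 2/3
= 49/176 * 2/3 = 49/264

49/264


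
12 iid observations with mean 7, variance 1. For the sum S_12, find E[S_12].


E[S_n] = n*E[X_1] = 12*7 = 84

84


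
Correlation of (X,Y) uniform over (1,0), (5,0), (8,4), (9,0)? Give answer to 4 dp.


Cov(X,Y) = 2.2500, Var(X) = 9.6875, Var(Y) = 3.0000
rho = Cov/(sqrt(VarX)*sqrt(VarY)) = 0.4174

0.4174


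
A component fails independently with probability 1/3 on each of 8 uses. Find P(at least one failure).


P(at least one) = 1 - P(none)
P(none) = (1 - 1/3)^8 = (2/3)^8 = 256/6561
P(at least one) = 1 - 256/6561 = 6305/6561

6305/6561


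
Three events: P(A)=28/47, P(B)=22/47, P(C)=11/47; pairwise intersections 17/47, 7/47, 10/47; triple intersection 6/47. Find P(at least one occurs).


P(A∪B∪C) = P(A)+P(B)+P(C) - P(AB)-P(AC)-P(BC) + P(ABC)
= 28/47+22/47+11/47 - 17/47-7/47-10/47 + 6/47
= 33/47

33/47


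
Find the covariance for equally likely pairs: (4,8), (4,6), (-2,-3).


E[X]=2, E[Y]=11/3, E[XY]=62/3
Cov(X,Y) = E[XY] - E[X]E[Y] = 62/3 - 2*11/3 = 40/3

40/3


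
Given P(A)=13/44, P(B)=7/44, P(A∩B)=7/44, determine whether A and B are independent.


P(A)*P(B) = 13/44*7/44 = 91/1936
P(A∩B) = 7/44 != 91/1936, so not independent

No, A and B are not independent


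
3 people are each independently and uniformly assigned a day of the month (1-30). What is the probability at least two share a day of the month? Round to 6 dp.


P(all different) = prod((30-i)/30 for i=0..2) = 0.902222
P(at least one match) = 1 - 0.902222 = 0.097778

0.097778


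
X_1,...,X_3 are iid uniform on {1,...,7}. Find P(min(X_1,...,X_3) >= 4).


P(min >= 4) = P(all X_i >= 4) = (P(X_1 >= 4))^3
= (4/7)^3 = 64/343

64/343


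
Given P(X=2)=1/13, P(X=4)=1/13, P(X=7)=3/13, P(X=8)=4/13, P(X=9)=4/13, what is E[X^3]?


E[X^3] = sum(g(x)*P(x))
= 8*1/13 + 64*1/13 + 343*3/13 + 512*4/13 + 729*4/13
= 6065/13

6065/13


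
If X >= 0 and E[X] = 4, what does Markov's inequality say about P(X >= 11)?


Markov: P(X >= a) <= E[X]/a
P(X >= 11) <= 4/11

4/11


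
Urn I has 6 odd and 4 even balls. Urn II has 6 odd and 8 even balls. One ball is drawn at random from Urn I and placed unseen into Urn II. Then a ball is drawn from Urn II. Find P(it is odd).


P(transfer odd) = 6/10 = 3/5; P(transfer even) = 2/5
If odd transferred: Urn II has 7 odd of 15, so P(odd|odd moved) = 7/15
If even transferred: Urn II has 6 odd of 15, so P(odd|even moved) = 2/5
By total probability: P(odd) = 3/5*7/15 + 2/5*2/5 = 11/25

11/25


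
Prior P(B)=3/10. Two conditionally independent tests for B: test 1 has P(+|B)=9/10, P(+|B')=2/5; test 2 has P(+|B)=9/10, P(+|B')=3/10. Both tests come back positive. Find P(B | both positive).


After test 1: P(+) = 9/10*3/10 + 2/5*7/10 = 11/20
P(B|+) = (27/100)/(11/20) = 27/55
After test 2 (use post1 as new prior): P(+) = 9/10*27/55 + 3/10*28/55 = 327/550
P(B|+,+) = (243/550)/(327/550) = 81/109

81/109


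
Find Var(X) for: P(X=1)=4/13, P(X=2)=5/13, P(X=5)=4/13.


E[X] = 34/13, E[X^2] = 124/13
Var(X) = E[X^2] - (E[X])^2 = 124/13 - (34/13)^2 = 456/169

456/169


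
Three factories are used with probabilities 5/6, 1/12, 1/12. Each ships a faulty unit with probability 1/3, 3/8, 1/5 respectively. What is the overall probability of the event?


P(A) = P(A|B1)P(B1) + P(A|B2)P(B2) + P(A|B3)P(B3)
= 1/3*5/6 + 3/8*1/12 + 1/5*1/12
= 5/18 + 1/32 + 1/60 = 469/1440

469/1440


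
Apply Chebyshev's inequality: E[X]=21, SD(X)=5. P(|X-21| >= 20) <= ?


k = 20/5 = 4
Chebyshev: P(|X-mu| >= k*sigma) <= 1/k^2 = 1/4^2 = 1/16

1/16


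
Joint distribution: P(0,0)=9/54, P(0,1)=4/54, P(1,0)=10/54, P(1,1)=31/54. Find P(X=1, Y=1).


Read from table: P(X=1, Y=1) = 31/54

31/54


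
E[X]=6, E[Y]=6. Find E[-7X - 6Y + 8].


E[-7X - 6Y + 8] = -7*E[X] - 6*E[Y] + 8
= (-7)*(6) + (-6)*(6) + (8)
= -42 - 36 + 8 = -70

-70


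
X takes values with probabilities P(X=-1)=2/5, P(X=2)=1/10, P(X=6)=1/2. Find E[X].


E[X] = sum(x * P(x))
= -1*2/5 + 2*1/10 + 6*1/2
= 14/5

14/5


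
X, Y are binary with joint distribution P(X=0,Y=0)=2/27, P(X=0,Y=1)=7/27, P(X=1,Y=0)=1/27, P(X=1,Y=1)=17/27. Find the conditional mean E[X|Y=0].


P(Y=0) = 3/27
E[X|Y=0] = (0*2 + 1*1)/3 = 1/3

1/3


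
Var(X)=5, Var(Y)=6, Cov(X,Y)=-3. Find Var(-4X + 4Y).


Var(-4X + 4Y) = (-4)^2*Var(X) + 4^2*Var(Y) + 2*(-4)*4*Cov(X,Y)
= 16*5 + 16*6 - 32*(-3)
= 80 + 96 + 96 = 272

272


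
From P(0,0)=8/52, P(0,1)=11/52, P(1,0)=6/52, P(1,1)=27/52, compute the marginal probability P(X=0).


P(X=0) = P(0,0)+P(0,1) = 8/52 + 11/52 = 19/52

19/52


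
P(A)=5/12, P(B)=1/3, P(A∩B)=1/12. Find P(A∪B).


P(A∪B) = P(A) + P(B) - P(A∩B)
= 5/12 + 1/3 - 1/12 = 2/3

2/3


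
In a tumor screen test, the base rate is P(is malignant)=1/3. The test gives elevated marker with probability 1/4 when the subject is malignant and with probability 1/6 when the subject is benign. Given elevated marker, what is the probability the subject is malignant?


P(A) = P(A|B)P(B) + P(A|B')P(B') = 1/4*1/3 + 1/6*2/3 = 7/36
P(B|A) = P(A|B)P(B)/P(A) = (1/12)/(7/36) = 3/7

3/7


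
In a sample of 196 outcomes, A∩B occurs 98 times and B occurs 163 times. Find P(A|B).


P(A|B) = P(A∩B)/P(B) = (98/196)/(163/196) = 98/163

98/163


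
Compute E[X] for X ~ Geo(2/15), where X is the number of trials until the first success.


For geometric (trials until first success), E[X] = 1/p = 1/(2/15) = 15/2

15/2


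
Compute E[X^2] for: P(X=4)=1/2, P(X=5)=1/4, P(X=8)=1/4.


E[X^2] = sum(x^2 * P(x))
= 16*1/2 + 25*1/4 + 64*1/4
= 121/4

121/4


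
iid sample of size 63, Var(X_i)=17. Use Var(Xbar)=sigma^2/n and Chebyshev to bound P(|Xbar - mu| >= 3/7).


Var(Xbar) = Var(X)/n = 17/63
Chebyshev: P(|Xbar-mu| >= 3/7) <= Var(Xbar)/(3/7)^2 = (17/63)/(9/49) = 119/81
Bound exceeds 1, so trivial bound: 1

1


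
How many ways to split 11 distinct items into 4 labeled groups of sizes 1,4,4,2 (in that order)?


11! = 39916800
Denominator: 1!=1 * 4!=24 * 4!=24 * 2!=2
Coefficient = 39916800 / 1152 = 34650

34650


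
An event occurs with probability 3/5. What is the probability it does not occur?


P(A') = 1 - P(A) = 1 - 3/5 = 2/5

2/5


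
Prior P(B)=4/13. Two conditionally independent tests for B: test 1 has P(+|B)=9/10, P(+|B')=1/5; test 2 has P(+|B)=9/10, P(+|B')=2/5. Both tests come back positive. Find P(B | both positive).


After test 1: P(+) = 9/10*4/13 + 1/5*9/13 = 27/65
P(B|+) = (18/65)/(27/65) = 2/3
After test 2 (use post1 as new prior): P(+) = 9/10*2/3 + 2/5*1/3 = 11/15
P(B|+,+) = (3/5)/(11/15) = 9/11

9/11


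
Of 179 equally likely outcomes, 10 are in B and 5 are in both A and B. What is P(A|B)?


P(A|B) = P(A∩B)/P(B) = (5/179)/(10/179) = 5/10 = 1/2

1/2


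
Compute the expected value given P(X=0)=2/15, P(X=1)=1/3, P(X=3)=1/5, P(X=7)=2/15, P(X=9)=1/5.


E[X] = sum(x * P(x))
= 0*2/15 + 1*1/3 + 3*1/5 + 7*2/15 + 9*1/5
= 11/3

11/3


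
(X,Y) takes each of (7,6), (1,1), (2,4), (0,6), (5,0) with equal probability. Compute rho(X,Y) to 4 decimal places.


Cov(X,Y) = 0.0000, Var(X) = 6.8000, Var(Y) = 6.2400
rho = Cov/(sqrt(VarX)*sqrt(VarY)) = 0.0000

0.0000


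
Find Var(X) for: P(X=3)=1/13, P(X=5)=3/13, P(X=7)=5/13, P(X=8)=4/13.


E[X] = 85/13, E[X^2] = 45
Var(X) = E[X^2] - (E[X])^2 = 45 - (85/13)^2 = 380/169

380/169


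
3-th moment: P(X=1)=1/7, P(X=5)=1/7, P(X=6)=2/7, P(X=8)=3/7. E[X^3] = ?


E[X^3] = sum(x^3 * P(x))
= 1*1/7 + 125*1/7 + 216*2/7 + 512*3/7
= 2094/7

2094/7


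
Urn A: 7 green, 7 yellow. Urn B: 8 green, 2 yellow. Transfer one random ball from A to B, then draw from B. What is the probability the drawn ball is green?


P(transfer green) = 7/14 = 1/2; P(transfer yellow) = 1/2
If green transferred: Urn II has 9 green of 11, so P(green|green moved) = 9/11
If yellow transferred: Urn II has 8 green of 11, so P(green|yellow moved) = 8/11
By total probability: P(green) = 1/2*9/11 + 1/2*8/11 = 17/22

17/22


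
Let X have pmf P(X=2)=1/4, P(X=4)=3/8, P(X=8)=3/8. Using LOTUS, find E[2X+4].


E[2X+4] = sum(g(x)*P(x))
= 8*1/4 + 12*3/8 + 20*3/8
= 14

14


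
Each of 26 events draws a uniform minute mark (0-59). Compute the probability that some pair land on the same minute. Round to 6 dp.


P(all different) = prod((60-i)/60 for i=0..25) = 0.001652
P(at least one match) = 1 - 0.001652 = 0.998348

0.998348


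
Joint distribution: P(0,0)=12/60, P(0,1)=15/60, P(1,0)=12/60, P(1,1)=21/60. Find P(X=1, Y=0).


Read from table: P(X=1, Y=0) = 12/60 = 1/5

1/5


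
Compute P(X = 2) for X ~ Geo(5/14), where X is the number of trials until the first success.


P(X=2) = (1-p)^1 * p = (9/14)^1 * 5/14
= 9/14 * 5/14 = 45/196

45/196


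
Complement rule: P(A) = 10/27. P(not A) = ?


P(A') = 1 - P(A) = 1 - 10/27 = 17/27

17/27


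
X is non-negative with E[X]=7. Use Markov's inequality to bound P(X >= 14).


Markov: P(X >= a) <= E[X]/a
P(X >= 14) <= 7/14 = 1/2

1/2


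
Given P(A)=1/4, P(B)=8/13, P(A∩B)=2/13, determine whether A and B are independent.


P(A)*P(B) = 1/4*8/13 = 2/13
P(A∩B) = 2/13, which equals P(A)P(B), so independent

Yes, A and B are independent


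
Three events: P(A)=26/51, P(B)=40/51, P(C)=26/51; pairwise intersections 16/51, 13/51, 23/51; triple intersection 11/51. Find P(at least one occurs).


P(A∪B∪C) = P(A)+P(B)+P(C) - P(AB)-P(AC)-P(BC) + P(ABC)
= 26/51+40/51+26/51 - 16/51-13/51-23/51 + 11/51
= 1

1


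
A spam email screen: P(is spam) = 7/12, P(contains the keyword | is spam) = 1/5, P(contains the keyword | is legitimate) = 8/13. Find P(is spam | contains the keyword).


P(A) = P(A|B)P(B) + P(A|B')P(B') = 1/5*7/12 + 8/13*5/12 = 97/260
P(B|A) = P(A|B)P(B)/P(A) = (7/60)/(97/260) = 91/291

91/291


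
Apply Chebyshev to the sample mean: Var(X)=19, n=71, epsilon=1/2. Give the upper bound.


Var(Xbar) = Var(X)/n = 19/71
Chebyshev: P(|Xbar-mu| >= 1/2) <= Var(Xbar)/(1/2)^2 = (19/71)/(1/4) = 76/71
Bound exceeds 1, so trivial bound: 1

1


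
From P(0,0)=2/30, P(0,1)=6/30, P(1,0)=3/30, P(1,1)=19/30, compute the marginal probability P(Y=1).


P(Y=1) = P(0,1)+P(1,1) = 6/30 + 19/30 = 25/30 = 5/6

5/6


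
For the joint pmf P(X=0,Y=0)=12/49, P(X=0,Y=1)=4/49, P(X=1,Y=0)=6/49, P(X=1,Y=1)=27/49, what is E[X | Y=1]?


P(Y=1) = 31/49
E[X|Y=1] = (0*4 + 1*27)/31 = 27/31

27/31


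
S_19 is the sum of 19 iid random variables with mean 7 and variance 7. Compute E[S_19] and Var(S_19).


E[S_n] = n*mu = 19*7 = 133
Var(S_n) = n*sigma^2 = 19*7 = 133

E[S_19]=133, Var(S_19)=133


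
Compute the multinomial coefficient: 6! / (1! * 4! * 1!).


6! = 720
Denominator: 1!=1 * 4!=24 * 1!=1
Coefficient = 720 / 24 = 30

30


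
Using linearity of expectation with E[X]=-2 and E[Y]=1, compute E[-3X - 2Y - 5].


E[-3X - 2Y - 5] = -3*E[X] - 2*E[Y] - 5
= (-3)*(-2) + (-2)*(1) + (-5)
= 6 - 2 - 5 = -1

-1


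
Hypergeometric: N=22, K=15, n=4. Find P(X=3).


P(X=3) = C(15,3)*C(7,1) / C(22,4)
= 455*7 / 7315
= 3185/7315 = 91/209

91/209


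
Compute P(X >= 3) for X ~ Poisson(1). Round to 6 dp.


P(X>=3) = 1 - P(X<=2) = 1 - (e^(-1)*1^0/0! + e^(-1)*1^1/1! + e^(-1)*1^2/2!)
≈ 1 - (0.3678794412 + 0.3678794412 + 0.1839397206)
= 1 - 0.9196986030 = 0.0803013970
≈ 0.080301

0.080301


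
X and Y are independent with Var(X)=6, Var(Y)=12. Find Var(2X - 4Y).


Independence => Cov(X,Y)=0
Var(2X - 4Y) = 2^2*Var(X) + (-4)^2*Var(Y)
= 4*6 + 16*12 = 216

216


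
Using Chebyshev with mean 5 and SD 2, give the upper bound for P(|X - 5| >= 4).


k = 4/2 = 2
Chebyshev: P(|X-mu| >= k*sigma) <= 1/k^2 = 1/2^2 = 1/4

1/4


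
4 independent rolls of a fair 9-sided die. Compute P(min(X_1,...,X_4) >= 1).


P(min >= 1) = P(all X_i >= 1) = (P(X_1 >= 1))^4
= (9/9)^4 = 1^4 = 1

1


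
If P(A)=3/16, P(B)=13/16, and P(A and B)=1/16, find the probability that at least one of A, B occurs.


P(A∪B) = P(A) + P(B) - P(A∩B)
= 3/16 + 13/16 - 1/16 = 15/16

15/16
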